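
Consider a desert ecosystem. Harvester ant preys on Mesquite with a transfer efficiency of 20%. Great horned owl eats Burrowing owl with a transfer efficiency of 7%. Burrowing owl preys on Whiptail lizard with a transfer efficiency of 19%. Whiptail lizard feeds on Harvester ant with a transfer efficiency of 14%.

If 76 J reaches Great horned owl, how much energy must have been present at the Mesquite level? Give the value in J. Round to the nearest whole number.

204082 J

Cumulative transfer efficiency: 0.2 × 0.14 × 0.19 × 0.07 = 0.0003724
Mesquite energy = 76 / 0.0003724 = 204082 J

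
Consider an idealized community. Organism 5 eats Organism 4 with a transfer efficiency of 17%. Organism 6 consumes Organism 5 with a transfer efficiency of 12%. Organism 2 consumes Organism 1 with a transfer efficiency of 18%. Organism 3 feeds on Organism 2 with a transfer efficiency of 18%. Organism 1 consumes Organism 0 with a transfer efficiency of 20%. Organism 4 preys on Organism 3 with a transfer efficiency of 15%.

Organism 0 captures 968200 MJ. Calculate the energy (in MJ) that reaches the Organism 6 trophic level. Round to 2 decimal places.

Organism 1: 968200 × 0.2 = 193640 MJ
Organism 2: 193640 × 0.18 = 34855.2 MJ
Organism 3: 34855.2 × 0.18 = 6273.936 MJ
Organism 4: 6273.936 × 0.15 = 941.0904 MJ
Organism 5: 941.0904 × 0.17 = 159.985368 MJ
Organism 6: 159.985368 × 0.12 = 19.19824416 MJ

19.20 MJ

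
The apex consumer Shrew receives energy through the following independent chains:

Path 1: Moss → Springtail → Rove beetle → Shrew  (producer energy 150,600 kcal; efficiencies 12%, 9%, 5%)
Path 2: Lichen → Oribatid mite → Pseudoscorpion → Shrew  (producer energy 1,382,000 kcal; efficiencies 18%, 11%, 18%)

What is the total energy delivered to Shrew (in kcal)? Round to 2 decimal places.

5006.77 kcal

Path 1: 150600 × 0.12 × 0.09 × 0.05 = 81.324 kcal
Path 2: 1382000 × 0.18 × 0.11 × 0.18 = 4925.448 kcal
Total at Shrew: 81.324 + 4925.448 = 5006.772 kcal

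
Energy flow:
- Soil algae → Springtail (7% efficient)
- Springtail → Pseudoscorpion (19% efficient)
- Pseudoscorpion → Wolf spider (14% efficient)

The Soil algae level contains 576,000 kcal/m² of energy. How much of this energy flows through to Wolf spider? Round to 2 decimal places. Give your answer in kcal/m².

Springtail: 576000 × 0.07 = 40320 kcal/m²
Pseudoscorpion: 40320 × 0.19 = 7660.8 kcal/m²
Wolf spider: 7660.8 × 0.14 = 1072.512 kcal/m²

1072.51 kcal/m²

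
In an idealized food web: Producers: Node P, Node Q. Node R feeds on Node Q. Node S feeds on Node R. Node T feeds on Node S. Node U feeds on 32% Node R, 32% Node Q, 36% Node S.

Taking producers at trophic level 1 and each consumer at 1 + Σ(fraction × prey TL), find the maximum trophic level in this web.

Node R: 1 + 1 = 2
Node S: 1 + 2 = 3
Node T: 1 + 3 = 4
Node U: 1 + (0.32×2 + 0.32×1 + 0.36×3) = 3.04

4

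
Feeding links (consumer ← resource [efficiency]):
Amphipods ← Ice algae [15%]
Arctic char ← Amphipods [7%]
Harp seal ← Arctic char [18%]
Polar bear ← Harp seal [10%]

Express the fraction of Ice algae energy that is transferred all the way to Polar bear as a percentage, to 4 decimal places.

Product of link efficiencies: 0.15 × 0.07 × 0.18 × 0.1 = 0.000189
As a percentage: 0.000189 × 100 = 0.0189%

0.0189%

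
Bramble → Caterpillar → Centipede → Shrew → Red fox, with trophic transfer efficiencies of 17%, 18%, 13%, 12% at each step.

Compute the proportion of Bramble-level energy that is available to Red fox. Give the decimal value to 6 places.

Product of link efficiencies: 0.17 × 0.18 × 0.13 × 0.12 = 0.00047736

0.000477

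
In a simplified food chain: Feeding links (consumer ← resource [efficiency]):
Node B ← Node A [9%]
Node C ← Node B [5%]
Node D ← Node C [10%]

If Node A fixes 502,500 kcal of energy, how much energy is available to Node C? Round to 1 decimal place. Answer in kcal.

2261.3 kcal

Node B: 502500 × 0.09 = 45225 kcal
Node C: 45225 × 0.05 = 2261.25 kcal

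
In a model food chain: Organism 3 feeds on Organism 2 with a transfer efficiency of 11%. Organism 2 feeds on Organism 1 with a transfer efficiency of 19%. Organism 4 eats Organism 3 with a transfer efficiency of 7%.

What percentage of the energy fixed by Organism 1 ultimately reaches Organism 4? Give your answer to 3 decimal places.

0.146%

Product of link efficiencies: 0.19 × 0.11 × 0.07 = 0.001463
As a percentage: 0.001463 × 100 = 0.146%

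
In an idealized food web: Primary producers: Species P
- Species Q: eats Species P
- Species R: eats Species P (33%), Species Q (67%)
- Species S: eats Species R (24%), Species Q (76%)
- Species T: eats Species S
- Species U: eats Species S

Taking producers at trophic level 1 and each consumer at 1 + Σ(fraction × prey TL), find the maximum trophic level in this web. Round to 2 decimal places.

Species Q: 1 + 1 = 2
Species R: 1 + (0.33×1 + 0.67×2) = 2.67
Species S: 1 + (0.24×2.67 + 0.76×2) = 3.1608
Species T: 1 + 3.1608 = 4.1608
Species U: 1 + 3.1608 = 4.1608

4.16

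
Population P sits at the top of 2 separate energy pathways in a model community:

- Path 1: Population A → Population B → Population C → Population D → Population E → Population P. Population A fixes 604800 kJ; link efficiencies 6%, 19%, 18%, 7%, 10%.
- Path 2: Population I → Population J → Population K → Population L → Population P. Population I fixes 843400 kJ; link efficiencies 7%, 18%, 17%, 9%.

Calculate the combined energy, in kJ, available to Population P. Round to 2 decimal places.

171.28 kJ

Path 1: 604800 × 0.06 × 0.19 × 0.18 × 0.07 × 0.1 = 8.6873472 kJ
Path 2: 843400 × 0.07 × 0.18 × 0.17 × 0.09 = 162.590652 kJ
Total at Population P: 8.6873472 + 162.590652 = 171.2779992 kJ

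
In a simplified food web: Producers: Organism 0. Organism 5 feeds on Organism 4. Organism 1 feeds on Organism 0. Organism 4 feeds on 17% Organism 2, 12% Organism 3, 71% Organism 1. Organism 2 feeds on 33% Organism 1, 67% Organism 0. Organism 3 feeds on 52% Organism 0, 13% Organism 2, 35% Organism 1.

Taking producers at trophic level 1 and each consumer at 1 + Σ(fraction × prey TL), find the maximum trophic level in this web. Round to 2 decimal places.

4.12

Organism 1: 1 + 1 = 2
Organism 2: 1 + (0.33×2 + 0.67×1) = 2.33
Organism 3: 1 + (0.52×1 + 0.13×2.33 + 0.35×2) = 2.5229
Organism 4: 1 + (0.17×2.33 + 0.12×2.5229 + 0.71×2) = 3.118848
Organism 5: 1 + 3.118848 = 4.118848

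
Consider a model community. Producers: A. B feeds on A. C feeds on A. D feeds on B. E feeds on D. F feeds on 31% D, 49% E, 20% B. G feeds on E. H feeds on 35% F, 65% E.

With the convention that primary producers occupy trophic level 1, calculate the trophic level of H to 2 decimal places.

B: 1 + 1 = 2
C: 1 + 1 = 2
D: 1 + 2 = 3
E: 1 + 3 = 4
F: 1 + (0.31×3 + 0.49×4 + 0.2×2) = 4.29
G: 1 + 4 = 5
H: 1 + (0.35×4.29 + 0.65×4) = 5.1015

5.10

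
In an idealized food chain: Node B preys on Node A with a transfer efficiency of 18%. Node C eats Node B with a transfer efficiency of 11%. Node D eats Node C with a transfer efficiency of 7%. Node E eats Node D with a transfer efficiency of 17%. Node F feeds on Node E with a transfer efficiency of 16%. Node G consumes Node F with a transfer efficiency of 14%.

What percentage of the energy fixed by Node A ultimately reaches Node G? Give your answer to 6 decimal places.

0.000528%

Product of link efficiencies: 0.18 × 0.11 × 0.07 × 0.17 × 0.16 × 0.14 = 0.000005277888
As a percentage: 0.000005277888 × 100 = 0.000528%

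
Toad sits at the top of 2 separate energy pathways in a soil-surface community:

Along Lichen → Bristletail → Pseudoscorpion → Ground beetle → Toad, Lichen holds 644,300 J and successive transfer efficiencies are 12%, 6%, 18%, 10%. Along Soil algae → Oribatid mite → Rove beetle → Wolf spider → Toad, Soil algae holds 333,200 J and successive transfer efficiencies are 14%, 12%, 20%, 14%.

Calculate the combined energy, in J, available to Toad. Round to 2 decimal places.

240.24 J

Via Lichen: 644300 × 0.12 × 0.06 × 0.18 × 0.1 = 83.50128 J
Via Soil algae: 333200 × 0.14 × 0.12 × 0.2 × 0.14 = 156.73728 J
Total at Toad: 83.50128 + 156.73728 = 240.23856 J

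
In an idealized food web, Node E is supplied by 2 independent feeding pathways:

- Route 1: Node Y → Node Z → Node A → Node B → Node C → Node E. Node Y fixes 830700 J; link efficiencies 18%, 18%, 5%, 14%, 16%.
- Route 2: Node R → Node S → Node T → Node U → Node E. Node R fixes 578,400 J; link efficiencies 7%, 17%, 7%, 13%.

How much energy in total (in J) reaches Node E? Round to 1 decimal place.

92.8 J

Route 1: 830700 × 0.18 × 0.18 × 0.05 × 0.14 × 0.16 = 30.1444416 J
Route 2: 578400 × 0.07 × 0.17 × 0.07 × 0.13 = 62.634936 J
Total at Node E: 30.1444416 + 62.634936 = 92.7793776 J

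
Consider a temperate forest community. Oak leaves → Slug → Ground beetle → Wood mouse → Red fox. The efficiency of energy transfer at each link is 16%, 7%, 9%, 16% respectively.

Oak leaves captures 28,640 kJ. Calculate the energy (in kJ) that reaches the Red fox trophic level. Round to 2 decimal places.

4.62 kJ

Slug: 28640 × 0.16 = 4582.4 kJ
Ground beetle: 4582.4 × 0.07 = 320.768 kJ
Wood mouse: 320.768 × 0.09 = 28.86912 kJ
Red fox: 28.86912 × 0.16 = 4.6190592 kJ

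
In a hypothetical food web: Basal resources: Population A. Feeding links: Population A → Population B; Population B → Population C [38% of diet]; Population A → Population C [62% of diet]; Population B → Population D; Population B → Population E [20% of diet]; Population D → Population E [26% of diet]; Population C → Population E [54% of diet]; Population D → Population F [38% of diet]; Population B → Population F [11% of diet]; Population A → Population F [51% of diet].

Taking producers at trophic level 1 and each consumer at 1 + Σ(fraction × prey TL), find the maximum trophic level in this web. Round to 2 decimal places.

Population B: 1 + 1 = 2
Population C: 1 + (0.38×2 + 0.62×1) = 2.38
Population D: 1 + 2 = 3
Population E: 1 + (0.2×2 + 0.26×3 + 0.54×2.38) = 3.4652
Population F: 1 + (0.38×3 + 0.11×2 + 0.51×1) = 2.87

3.47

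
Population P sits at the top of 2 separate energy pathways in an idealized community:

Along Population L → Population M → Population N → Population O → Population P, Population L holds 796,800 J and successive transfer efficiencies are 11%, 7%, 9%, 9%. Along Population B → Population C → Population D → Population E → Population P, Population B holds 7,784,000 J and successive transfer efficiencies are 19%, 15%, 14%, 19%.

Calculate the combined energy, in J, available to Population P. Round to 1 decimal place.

5950.7 J

Via Population L: 796800 × 0.11 × 0.07 × 0.09 × 0.09 = 49.696416 J
Via Population B: 7784000 × 0.19 × 0.15 × 0.14 × 0.19 = 5901.0504 J
Total at Population P: 49.696416 + 5901.0504 = 5950.746816 J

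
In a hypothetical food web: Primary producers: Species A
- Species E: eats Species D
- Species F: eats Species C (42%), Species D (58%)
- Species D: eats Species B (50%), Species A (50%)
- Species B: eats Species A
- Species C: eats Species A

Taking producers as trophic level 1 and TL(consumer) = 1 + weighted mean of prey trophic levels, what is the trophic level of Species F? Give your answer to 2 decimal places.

Species B: 1 + 1 = 2
Species C: 1 + 1 = 2
Species D: 1 + (0.5×2 + 0.5×1) = 2.5
Species E: 1 + 2.5 = 3.5
Species F: 1 + (0.42×2 + 0.58×2.5) = 3.29

3.29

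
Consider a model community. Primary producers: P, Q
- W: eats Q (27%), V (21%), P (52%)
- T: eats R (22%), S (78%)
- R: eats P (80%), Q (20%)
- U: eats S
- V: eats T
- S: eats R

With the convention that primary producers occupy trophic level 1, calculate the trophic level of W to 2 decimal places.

R: 1 + (0.8×1 + 0.2×1) = 2
S: 1 + 2 = 3
T: 1 + (0.22×2 + 0.78×3) = 3.78
U: 1 + 3 = 4
V: 1 + 3.78 = 4.78
W: 1 + (0.27×1 + 0.21×4.78 + 0.52×1) = 2.7938

2.79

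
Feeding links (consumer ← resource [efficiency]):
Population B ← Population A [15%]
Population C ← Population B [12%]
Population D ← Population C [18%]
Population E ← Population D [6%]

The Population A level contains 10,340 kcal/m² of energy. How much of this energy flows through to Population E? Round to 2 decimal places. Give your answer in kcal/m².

Population B: 10340 × 0.15 = 1551 kcal/m²
Population C: 1551 × 0.12 = 186.12 kcal/m²
Population D: 186.12 × 0.18 = 33.5016 kcal/m²
Population E: 33.5016 × 0.06 = 2.010096 kcal/m²

2.01 kcal/m²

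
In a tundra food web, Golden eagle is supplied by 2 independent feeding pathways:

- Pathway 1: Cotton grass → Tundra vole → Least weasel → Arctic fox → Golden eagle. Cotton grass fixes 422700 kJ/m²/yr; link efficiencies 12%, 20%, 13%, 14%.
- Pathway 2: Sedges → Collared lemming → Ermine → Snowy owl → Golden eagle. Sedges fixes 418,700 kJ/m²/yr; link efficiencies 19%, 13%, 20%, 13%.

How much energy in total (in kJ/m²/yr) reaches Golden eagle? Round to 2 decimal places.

Pathway 1: 422700 × 0.12 × 0.2 × 0.13 × 0.14 = 184.63536 kJ/m²/yr
Pathway 2: 418700 × 0.19 × 0.13 × 0.2 × 0.13 = 268.88914 kJ/m²/yr
Total at Golden eagle: 184.63536 + 268.88914 = 453.5245 kJ/m²/yr

453.52 kJ/m²/yr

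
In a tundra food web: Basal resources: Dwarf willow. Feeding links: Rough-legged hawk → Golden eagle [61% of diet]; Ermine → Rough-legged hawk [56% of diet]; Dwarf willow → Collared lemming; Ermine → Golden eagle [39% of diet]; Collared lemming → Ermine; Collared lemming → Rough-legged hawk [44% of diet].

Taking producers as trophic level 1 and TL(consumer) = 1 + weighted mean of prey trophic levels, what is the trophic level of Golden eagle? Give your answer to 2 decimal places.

4.34

Collared lemming: 1 + 1 = 2
Ermine: 1 + 2 = 3
Rough-legged hawk: 1 + (0.44×2 + 0.56×3) = 3.56
Golden eagle: 1 + (0.39×3 + 0.61×3.56) = 4.3416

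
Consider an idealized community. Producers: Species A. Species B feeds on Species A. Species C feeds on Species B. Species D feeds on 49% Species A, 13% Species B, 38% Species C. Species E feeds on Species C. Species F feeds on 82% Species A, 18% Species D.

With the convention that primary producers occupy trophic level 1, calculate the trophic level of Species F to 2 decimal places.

2.34

Species B: 1 + 1 = 2
Species C: 1 + 2 = 3
Species D: 1 + (0.49×1 + 0.13×2 + 0.38×3) = 2.89
Species E: 1 + 3 = 4
Species F: 1 + (0.82×1 + 0.18×2.89) = 2.3402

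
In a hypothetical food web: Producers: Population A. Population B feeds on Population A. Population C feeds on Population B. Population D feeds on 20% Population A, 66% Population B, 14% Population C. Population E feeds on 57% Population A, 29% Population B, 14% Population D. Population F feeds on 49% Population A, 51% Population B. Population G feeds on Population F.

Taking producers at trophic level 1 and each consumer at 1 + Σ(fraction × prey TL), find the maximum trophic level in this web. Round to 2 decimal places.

Population B: 1 + 1 = 2
Population C: 1 + 2 = 3
Population D: 1 + (0.2×1 + 0.66×2 + 0.14×3) = 2.94
Population E: 1 + (0.57×1 + 0.29×2 + 0.14×2.94) = 2.5616
Population F: 1 + (0.49×1 + 0.51×2) = 2.51
Population G: 1 + 2.51 = 3.51

3.51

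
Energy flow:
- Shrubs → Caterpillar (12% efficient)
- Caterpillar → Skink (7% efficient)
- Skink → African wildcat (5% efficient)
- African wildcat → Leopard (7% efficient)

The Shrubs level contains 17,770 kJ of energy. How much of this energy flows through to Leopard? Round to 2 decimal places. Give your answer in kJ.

0.52 kJ

Caterpillar: 17770 × 0.12 = 2132.4 kJ
Skink: 2132.4 × 0.07 = 149.268 kJ
African wildcat: 149.268 × 0.05 = 7.4634 kJ
Leopard: 7.4634 × 0.07 = 0.522438 kJ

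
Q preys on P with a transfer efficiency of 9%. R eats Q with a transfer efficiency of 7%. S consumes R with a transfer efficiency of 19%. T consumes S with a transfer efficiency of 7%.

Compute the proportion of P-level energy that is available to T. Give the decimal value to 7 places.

0.0000838

Product of link efficiencies: 0.09 × 0.07 × 0.19 × 0.07 = 0.00008379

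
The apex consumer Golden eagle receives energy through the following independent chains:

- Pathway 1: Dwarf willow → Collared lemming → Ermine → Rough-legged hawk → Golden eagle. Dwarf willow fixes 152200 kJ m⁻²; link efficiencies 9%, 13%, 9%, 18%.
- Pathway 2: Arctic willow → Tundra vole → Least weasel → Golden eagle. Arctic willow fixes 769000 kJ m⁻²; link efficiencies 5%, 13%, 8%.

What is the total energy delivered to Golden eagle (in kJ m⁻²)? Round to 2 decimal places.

Pathway 1: 152200 × 0.09 × 0.13 × 0.09 × 0.18 = 28.847988 kJ m⁻²
Pathway 2: 769000 × 0.05 × 0.13 × 0.08 = 399.88 kJ m⁻²
Total at Golden eagle: 28.847988 + 399.88 = 428.727988 kJ m⁻²

428.73 kJ m⁻²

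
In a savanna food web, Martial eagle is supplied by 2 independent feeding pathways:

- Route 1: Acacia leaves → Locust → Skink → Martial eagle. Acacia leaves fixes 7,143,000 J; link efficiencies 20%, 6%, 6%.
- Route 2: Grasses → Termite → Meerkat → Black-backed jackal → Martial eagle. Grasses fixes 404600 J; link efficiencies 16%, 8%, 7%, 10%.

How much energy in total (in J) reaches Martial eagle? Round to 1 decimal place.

Route 1: 7143000 × 0.2 × 0.06 × 0.06 = 5142.96 J
Route 2: 404600 × 0.16 × 0.08 × 0.07 × 0.1 = 36.25216 J
Total at Martial eagle: 5142.96 + 36.25216 = 5179.21216 J

5179.2 J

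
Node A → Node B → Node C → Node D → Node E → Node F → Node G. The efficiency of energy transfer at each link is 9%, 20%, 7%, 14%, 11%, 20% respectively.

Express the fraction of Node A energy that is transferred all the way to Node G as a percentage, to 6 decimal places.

Product of link efficiencies: 0.09 × 0.2 × 0.07 × 0.14 × 0.11 × 0.2 = 0.0000038808
As a percentage: 0.0000038808 × 100 = 0.000388%

0.000388%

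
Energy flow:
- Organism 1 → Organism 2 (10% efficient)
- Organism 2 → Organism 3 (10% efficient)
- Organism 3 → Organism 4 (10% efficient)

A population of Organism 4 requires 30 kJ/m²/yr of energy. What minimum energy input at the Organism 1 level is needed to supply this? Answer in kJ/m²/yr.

30000 kJ/m²/yr

Cumulative transfer efficiency: 0.1 × 0.1 × 0.1 = 0.001
Organism 1 energy = 30 / 0.001 = 30000 kJ/m²/yr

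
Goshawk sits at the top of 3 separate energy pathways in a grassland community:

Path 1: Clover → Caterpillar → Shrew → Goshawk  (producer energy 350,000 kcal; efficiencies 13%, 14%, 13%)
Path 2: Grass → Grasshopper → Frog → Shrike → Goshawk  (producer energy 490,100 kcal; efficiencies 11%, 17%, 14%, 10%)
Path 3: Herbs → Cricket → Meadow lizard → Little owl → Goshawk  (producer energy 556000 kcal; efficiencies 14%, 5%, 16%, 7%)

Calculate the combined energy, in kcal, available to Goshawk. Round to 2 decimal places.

Path 1: 350000 × 0.13 × 0.14 × 0.13 = 828.1 kcal
Path 2: 490100 × 0.11 × 0.17 × 0.14 × 0.1 = 128.30818 kcal
Path 3: 556000 × 0.14 × 0.05 × 0.16 × 0.07 = 43.5904 kcal
Total at Goshawk: 828.1 + 128.30818 + 43.5904 = 999.99858 kcal

1000.00 kcal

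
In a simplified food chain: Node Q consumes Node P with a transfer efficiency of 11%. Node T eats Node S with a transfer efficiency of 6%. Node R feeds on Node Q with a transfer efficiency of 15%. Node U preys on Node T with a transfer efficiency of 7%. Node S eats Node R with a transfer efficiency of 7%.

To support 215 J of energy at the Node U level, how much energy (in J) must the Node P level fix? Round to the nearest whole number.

44320759 J

Cumulative transfer efficiency: 0.11 × 0.15 × 0.07 × 0.06 × 0.07 = 0.000004851
Node P energy = 215 / 0.000004851 = 44320759 J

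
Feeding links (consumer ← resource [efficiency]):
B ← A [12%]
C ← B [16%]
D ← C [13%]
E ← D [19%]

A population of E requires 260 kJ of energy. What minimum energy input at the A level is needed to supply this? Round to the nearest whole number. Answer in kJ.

Cumulative transfer efficiency: 0.12 × 0.16 × 0.13 × 0.19 = 0.00047424
A energy = 260 / 0.00047424 = 548246 kJ

548246 kJ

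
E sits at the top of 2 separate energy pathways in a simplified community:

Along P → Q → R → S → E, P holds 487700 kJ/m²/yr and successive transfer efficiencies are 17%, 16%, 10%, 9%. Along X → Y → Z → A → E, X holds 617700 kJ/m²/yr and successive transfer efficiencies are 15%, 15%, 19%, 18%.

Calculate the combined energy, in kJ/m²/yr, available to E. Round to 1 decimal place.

Via P: 487700 × 0.17 × 0.16 × 0.1 × 0.09 = 119.38896 kJ/m²/yr
Via X: 617700 × 0.15 × 0.15 × 0.19 × 0.18 = 475.32015 kJ/m²/yr
Total at E: 119.38896 + 475.32015 = 594.70911 kJ/m²/yr

594.7 kJ/m²/yr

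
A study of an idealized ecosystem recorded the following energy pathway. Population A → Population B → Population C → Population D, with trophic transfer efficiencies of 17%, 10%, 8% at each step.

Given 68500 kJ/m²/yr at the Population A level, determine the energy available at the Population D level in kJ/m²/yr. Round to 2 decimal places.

Population B: 68500 × 0.17 = 11645 kJ/m²/yr
Population C: 11645 × 0.1 = 1164.5 kJ/m²/yr
Population D: 1164.5 × 0.08 = 93.16 kJ/m²/yr

93.16 kJ/m²/yr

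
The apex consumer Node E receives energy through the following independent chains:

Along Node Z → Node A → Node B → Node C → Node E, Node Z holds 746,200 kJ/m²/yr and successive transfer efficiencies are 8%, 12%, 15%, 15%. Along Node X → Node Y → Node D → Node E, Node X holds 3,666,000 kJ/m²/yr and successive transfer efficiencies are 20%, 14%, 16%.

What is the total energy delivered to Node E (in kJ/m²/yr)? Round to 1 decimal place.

16584.9 kJ/m²/yr

Via Node Z: 746200 × 0.08 × 0.12 × 0.15 × 0.15 = 161.1792 kJ/m²/yr
Via Node X: 3666000 × 0.2 × 0.14 × 0.16 = 16423.68 kJ/m²/yr
Total at Node E: 161.1792 + 16423.68 = 16584.8592 kJ/m²/yr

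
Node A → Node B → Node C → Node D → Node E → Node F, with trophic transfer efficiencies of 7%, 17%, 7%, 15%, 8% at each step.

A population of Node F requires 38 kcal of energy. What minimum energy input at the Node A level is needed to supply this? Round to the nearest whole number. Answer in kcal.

3801521 kcal

Cumulative transfer efficiency: 0.07 × 0.17 × 0.07 × 0.15 × 0.08 = 0.000009996
Node A energy = 38 / 0.000009996 = 3801521 kcal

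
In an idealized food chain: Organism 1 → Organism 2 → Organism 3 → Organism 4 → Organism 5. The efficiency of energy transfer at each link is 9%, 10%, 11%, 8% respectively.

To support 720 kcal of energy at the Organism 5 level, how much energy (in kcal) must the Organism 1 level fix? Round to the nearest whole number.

Cumulative transfer efficiency: 0.09 × 0.1 × 0.11 × 0.08 = 0.0000792
Organism 1 energy = 720 / 0.0000792 = 9090909 kcal

9090909 kcal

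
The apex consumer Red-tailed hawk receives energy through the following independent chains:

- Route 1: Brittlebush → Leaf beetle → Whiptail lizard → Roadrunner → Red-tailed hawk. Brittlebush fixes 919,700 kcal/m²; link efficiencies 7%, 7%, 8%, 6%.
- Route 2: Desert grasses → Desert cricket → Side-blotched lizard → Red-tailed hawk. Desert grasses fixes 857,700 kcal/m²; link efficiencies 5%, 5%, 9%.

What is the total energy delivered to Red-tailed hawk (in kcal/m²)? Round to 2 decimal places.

Route 1: 919700 × 0.07 × 0.07 × 0.08 × 0.06 = 21.631344 kcal/m²
Route 2: 857700 × 0.05 × 0.05 × 0.09 = 192.9825 kcal/m²
Total at Red-tailed hawk: 21.631344 + 192.9825 = 214.613844 kcal/m²

214.61 kcal/m²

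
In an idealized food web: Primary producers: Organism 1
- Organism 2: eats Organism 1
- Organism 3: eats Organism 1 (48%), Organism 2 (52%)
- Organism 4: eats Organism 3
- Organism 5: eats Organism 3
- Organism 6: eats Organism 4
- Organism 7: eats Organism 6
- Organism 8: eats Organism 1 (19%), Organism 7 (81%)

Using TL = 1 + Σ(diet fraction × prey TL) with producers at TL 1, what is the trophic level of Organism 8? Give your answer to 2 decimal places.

Organism 2: 1 + 1 = 2
Organism 3: 1 + (0.48×1 + 0.52×2) = 2.52
Organism 4: 1 + 2.52 = 3.52
Organism 5: 1 + 2.52 = 3.52
Organism 6: 1 + 3.52 = 4.52
Organism 7: 1 + 4.52 = 5.52
Organism 8: 1 + (0.19×1 + 0.81×5.52) = 5.6612

5.66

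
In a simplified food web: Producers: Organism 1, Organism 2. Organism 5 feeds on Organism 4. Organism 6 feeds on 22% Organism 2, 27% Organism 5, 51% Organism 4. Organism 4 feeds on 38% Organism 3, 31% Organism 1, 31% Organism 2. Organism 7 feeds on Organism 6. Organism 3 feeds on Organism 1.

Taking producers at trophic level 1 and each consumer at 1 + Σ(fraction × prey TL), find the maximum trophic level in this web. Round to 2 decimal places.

Organism 3: 1 + 1 = 2
Organism 4: 1 + (0.38×2 + 0.31×1 + 0.31×1) = 2.38
Organism 5: 1 + 2.38 = 3.38
Organism 6: 1 + (0.22×1 + 0.27×3.38 + 0.51×2.38) = 3.3464
Organism 7: 1 + 3.3464 = 4.3464

4.35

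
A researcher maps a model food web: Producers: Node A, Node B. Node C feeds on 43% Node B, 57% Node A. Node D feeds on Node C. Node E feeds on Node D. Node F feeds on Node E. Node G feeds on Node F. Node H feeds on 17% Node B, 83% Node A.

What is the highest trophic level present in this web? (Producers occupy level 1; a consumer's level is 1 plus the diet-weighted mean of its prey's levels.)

Node C: 1 + (0.43×1 + 0.57×1) = 2
Node D: 1 + 2 = 3
Node E: 1 + 3 = 4
Node F: 1 + 4 = 5
Node G: 1 + 5 = 6
Node H: 1 + (0.17×1 + 0.83×1) = 2

6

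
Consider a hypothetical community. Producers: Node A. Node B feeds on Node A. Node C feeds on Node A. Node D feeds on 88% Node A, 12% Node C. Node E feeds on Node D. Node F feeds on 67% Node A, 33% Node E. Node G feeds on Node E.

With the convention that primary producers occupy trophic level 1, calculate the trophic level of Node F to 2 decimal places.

Node B: 1 + 1 = 2
Node C: 1 + 1 = 2
Node D: 1 + (0.88×1 + 0.12×2) = 2.12
Node E: 1 + 2.12 = 3.12
Node F: 1 + (0.67×1 + 0.33×3.12) = 2.6996
Node G: 1 + 3.12 = 4.12

2.70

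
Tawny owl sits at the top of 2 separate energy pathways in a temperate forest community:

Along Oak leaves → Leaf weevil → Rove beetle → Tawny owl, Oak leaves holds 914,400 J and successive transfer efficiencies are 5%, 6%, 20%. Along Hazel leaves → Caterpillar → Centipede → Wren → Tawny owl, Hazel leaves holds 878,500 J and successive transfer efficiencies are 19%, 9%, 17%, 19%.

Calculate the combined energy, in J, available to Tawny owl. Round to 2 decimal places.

1033.86 J

Via Oak leaves: 914400 × 0.05 × 0.06 × 0.2 = 548.64 J
Via Hazel leaves: 878500 × 0.19 × 0.09 × 0.17 × 0.19 = 485.221905 J
Total at Tawny owl: 548.64 + 485.221905 = 1033.861905 J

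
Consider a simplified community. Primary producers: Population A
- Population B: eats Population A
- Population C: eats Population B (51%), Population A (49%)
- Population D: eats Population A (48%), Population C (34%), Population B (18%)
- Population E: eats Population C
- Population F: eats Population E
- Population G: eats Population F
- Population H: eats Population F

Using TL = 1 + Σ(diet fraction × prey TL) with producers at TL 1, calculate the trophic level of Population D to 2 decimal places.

2.69

Population B: 1 + 1 = 2
Population C: 1 + (0.51×2 + 0.49×1) = 2.51
Population D: 1 + (0.48×1 + 0.34×2.51 + 0.18×2) = 2.6934
Population E: 1 + 2.51 = 3.51
Population F: 1 + 3.51 = 4.51
Population G: 1 + 4.51 = 5.51
Population H: 1 + 4.51 = 5.51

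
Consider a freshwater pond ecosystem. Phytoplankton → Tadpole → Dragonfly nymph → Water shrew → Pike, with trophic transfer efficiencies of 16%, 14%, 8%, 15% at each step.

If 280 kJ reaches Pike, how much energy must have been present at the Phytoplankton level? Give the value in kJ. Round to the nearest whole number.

Cumulative transfer efficiency: 0.16 × 0.14 × 0.08 × 0.15 = 0.0002688
Phytoplankton energy = 280 / 0.0002688 = 1041667 kJ

1041667 kJ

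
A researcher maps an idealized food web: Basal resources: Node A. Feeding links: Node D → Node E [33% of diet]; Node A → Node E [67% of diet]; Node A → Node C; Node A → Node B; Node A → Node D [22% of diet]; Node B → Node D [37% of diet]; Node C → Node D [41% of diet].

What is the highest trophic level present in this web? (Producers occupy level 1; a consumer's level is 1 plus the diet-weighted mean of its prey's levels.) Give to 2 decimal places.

Node B: 1 + 1 = 2
Node C: 1 + 1 = 2
Node D: 1 + (0.41×2 + 0.22×1 + 0.37×2) = 2.78
Node E: 1 + (0.33×2.78 + 0.67×1) = 2.5874

2.78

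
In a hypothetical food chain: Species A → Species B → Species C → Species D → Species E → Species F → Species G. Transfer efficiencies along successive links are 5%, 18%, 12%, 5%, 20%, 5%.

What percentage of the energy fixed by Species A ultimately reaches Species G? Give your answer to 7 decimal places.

0.0000540%

Product of link efficiencies: 0.05 × 0.18 × 0.12 × 0.05 × 0.2 × 0.05 = 0.00000054
As a percentage: 0.00000054 × 100 = 0.0000540%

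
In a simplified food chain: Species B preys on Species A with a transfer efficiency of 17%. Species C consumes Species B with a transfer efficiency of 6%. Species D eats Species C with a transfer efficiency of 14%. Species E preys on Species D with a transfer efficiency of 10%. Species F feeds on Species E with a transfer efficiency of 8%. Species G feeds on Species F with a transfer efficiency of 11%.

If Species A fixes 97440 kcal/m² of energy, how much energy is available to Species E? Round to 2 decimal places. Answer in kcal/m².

13.91 kcal/m²

Species B: 97440 × 0.17 = 16564.8 kcal/m²
Species C: 16564.8 × 0.06 = 993.888 kcal/m²
Species D: 993.888 × 0.14 = 139.14432 kcal/m²
Species E: 139.14432 × 0.1 = 13.914432 kcal/m²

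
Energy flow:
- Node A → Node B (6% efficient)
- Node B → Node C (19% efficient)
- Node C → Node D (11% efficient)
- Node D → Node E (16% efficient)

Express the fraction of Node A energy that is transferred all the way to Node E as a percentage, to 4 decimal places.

0.0201%

Product of link efficiencies: 0.06 × 0.19 × 0.11 × 0.16 = 0.00020064
As a percentage: 0.00020064 × 100 = 0.0201%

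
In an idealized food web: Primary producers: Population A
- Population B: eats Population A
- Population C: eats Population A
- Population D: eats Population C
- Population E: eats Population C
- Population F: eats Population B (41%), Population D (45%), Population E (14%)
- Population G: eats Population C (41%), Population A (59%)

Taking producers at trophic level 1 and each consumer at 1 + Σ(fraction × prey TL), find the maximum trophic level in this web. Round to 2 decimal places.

Population B: 1 + 1 = 2
Population C: 1 + 1 = 2
Population D: 1 + 2 = 3
Population E: 1 + 2 = 3
Population F: 1 + (0.41×2 + 0.45×3 + 0.14×3) = 3.59
Population G: 1 + (0.41×2 + 0.59×1) = 2.41

3.59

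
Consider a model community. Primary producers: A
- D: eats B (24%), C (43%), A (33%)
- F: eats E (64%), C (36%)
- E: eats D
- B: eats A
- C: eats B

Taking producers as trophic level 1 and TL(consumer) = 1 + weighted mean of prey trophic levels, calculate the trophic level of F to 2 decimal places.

4.70

B: 1 + 1 = 2
C: 1 + 2 = 3
D: 1 + (0.24×2 + 0.43×3 + 0.33×1) = 3.1
E: 1 + 3.1 = 4.1
F: 1 + (0.64×4.1 + 0.36×3) = 4.704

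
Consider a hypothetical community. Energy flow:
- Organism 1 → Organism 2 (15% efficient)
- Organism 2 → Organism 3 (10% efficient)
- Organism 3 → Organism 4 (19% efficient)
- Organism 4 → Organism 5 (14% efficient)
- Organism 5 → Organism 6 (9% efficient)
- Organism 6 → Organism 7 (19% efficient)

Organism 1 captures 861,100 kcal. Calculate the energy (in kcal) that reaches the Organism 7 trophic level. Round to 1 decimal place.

Organism 2: 861100 × 0.15 = 129165 kcal
Organism 3: 129165 × 0.1 = 12916.5 kcal
Organism 4: 12916.5 × 0.19 = 2454.135 kcal
Organism 5: 2454.135 × 0.14 = 343.5789 kcal
Organism 6: 343.5789 × 0.09 = 30.922101 kcal
Organism 7: 30.922101 × 0.19 = 5.87519919 kcal

5.9 kcal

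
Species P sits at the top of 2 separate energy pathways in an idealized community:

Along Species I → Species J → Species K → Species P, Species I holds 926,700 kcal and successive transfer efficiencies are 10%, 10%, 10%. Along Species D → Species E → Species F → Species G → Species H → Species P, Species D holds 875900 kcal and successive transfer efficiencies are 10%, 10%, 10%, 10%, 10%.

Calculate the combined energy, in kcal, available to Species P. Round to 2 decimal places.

935.46 kcal

Via Species I: 926700 × 0.1 × 0.1 × 0.1 = 926.7 kcal
Via Species D: 875900 × 0.1 × 0.1 × 0.1 × 0.1 × 0.1 = 8.759 kcal
Total at Species P: 926.7 + 8.759 = 935.459 kcal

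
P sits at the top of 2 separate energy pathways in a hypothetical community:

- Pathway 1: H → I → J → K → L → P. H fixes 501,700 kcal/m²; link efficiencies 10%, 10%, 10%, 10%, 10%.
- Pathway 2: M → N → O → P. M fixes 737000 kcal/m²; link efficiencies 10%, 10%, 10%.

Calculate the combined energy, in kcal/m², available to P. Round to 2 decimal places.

742.02 kcal/m²

Pathway 1: 501700 × 0.1 × 0.1 × 0.1 × 0.1 × 0.1 = 5.017 kcal/m²
Pathway 2: 737000 × 0.1 × 0.1 × 0.1 = 737 kcal/m²
Total at P: 5.017 + 737 = 742.017 kcal/m²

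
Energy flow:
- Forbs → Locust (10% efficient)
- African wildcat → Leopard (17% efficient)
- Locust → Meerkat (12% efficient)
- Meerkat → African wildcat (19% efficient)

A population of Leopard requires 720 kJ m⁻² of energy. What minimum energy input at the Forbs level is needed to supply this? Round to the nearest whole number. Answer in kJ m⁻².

1857585 kJ m⁻²

Cumulative transfer efficiency: 0.1 × 0.12 × 0.19 × 0.17 = 0.0003876
Forbs energy = 720 / 0.0003876 = 1857585 kJ m⁻²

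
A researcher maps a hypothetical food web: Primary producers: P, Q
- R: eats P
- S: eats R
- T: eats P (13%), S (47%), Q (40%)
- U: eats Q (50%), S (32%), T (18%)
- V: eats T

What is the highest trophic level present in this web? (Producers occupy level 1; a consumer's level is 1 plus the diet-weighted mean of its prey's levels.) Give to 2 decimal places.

R: 1 + 1 = 2
S: 1 + 2 = 3
T: 1 + (0.13×1 + 0.47×3 + 0.4×1) = 2.94
U: 1 + (0.5×1 + 0.32×3 + 0.18×2.94) = 2.9892
V: 1 + 2.94 = 3.94

3.94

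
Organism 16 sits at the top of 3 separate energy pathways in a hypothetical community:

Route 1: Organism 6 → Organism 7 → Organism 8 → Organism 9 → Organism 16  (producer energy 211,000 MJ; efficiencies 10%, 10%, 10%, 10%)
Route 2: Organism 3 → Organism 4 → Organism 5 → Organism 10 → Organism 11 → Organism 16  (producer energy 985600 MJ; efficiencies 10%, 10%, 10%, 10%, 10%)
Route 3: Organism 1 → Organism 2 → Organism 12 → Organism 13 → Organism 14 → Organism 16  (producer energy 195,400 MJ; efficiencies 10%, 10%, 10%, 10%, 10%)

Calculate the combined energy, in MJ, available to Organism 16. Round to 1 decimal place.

Route 1: 211000 × 0.1 × 0.1 × 0.1 × 0.1 = 21.1 MJ
Route 2: 985600 × 0.1 × 0.1 × 0.1 × 0.1 × 0.1 = 9.856 MJ
Route 3: 195400 × 0.1 × 0.1 × 0.1 × 0.1 × 0.1 = 1.954 MJ
Total at Organism 16: 21.1 + 9.856 + 1.954 = 32.91 MJ

32.9 MJ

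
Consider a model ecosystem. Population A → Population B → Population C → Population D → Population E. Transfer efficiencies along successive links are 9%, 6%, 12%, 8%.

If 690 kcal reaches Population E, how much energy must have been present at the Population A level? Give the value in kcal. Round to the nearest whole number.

13310185 kcal

Cumulative transfer efficiency: 0.09 × 0.06 × 0.12 × 0.08 = 0.00005184
Population A energy = 690 / 0.00005184 = 13310185 kcal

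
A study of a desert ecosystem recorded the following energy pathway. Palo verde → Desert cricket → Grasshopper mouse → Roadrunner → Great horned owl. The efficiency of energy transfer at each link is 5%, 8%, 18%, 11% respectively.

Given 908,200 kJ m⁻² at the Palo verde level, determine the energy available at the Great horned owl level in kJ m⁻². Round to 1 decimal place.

Desert cricket: 908200 × 0.05 = 45410 kJ m⁻²
Grasshopper mouse: 45410 × 0.08 = 3632.8 kJ m⁻²
Roadrunner: 3632.8 × 0.18 = 653.904 kJ m⁻²
Great horned owl: 653.904 × 0.11 = 71.92944 kJ m⁻²

71.9 kJ m⁻²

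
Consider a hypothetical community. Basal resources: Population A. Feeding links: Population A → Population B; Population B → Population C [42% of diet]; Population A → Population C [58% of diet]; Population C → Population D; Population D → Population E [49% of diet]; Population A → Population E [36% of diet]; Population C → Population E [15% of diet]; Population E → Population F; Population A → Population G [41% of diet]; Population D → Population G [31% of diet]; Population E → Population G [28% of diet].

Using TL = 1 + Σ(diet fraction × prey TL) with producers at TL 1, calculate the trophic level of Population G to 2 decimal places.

Population B: 1 + 1 = 2
Population C: 1 + (0.42×2 + 0.58×1) = 2.42
Population D: 1 + 2.42 = 3.42
Population E: 1 + (0.49×3.42 + 0.36×1 + 0.15×2.42) = 3.3988
Population F: 1 + 3.3988 = 4.3988
Population G: 1 + (0.41×1 + 0.31×3.42 + 0.28×3.3988) = 3.421864

3.42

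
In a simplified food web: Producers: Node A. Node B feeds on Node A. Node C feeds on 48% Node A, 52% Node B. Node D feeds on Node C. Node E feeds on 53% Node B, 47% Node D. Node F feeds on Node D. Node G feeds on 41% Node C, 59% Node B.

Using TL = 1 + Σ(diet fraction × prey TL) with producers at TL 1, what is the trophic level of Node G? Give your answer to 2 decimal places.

Node B: 1 + 1 = 2
Node C: 1 + (0.48×1 + 0.52×2) = 2.52
Node D: 1 + 2.52 = 3.52
Node E: 1 + (0.53×2 + 0.47×3.52) = 3.7144
Node F: 1 + 3.52 = 4.52
Node G: 1 + (0.41×2.52 + 0.59×2) = 3.2132

3.21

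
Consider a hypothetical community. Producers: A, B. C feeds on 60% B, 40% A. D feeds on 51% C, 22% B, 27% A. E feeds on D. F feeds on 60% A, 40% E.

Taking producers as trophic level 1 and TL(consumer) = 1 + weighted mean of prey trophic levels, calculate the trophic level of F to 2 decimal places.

3.00

C: 1 + (0.6×1 + 0.4×1) = 2
D: 1 + (0.51×2 + 0.22×1 + 0.27×1) = 2.51
E: 1 + 2.51 = 3.51
F: 1 + (0.6×1 + 0.4×3.51) = 3.004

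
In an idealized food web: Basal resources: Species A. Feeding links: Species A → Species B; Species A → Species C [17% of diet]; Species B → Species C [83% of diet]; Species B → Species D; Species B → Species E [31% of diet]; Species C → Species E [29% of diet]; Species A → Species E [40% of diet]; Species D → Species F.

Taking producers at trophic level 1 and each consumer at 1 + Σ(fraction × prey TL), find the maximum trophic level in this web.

Species B: 1 + 1 = 2
Species C: 1 + (0.17×1 + 0.83×2) = 2.83
Species D: 1 + 2 = 3
Species E: 1 + (0.31×2 + 0.29×2.83 + 0.4×1) = 2.8407
Species F: 1 + 3 = 4

4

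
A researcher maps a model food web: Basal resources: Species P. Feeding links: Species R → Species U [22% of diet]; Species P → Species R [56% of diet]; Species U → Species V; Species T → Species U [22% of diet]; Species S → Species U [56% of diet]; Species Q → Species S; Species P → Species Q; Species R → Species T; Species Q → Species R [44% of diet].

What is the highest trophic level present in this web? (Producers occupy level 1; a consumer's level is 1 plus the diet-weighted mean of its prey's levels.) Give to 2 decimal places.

Species Q: 1 + 1 = 2
Species R: 1 + (0.44×2 + 0.56×1) = 2.44
Species S: 1 + 2 = 3
Species T: 1 + 2.44 = 3.44
Species U: 1 + (0.22×2.44 + 0.22×3.44 + 0.56×3) = 3.9736
Species V: 1 + 3.9736 = 4.9736

4.97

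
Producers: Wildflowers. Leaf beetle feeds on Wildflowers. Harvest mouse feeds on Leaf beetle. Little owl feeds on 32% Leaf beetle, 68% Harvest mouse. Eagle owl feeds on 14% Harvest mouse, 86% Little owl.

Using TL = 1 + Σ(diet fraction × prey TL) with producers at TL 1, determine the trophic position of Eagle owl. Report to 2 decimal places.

4.58

Leaf beetle: 1 + 1 = 2
Harvest mouse: 1 + 2 = 3
Little owl: 1 + (0.32×2 + 0.68×3) = 3.68
Eagle owl: 1 + (0.14×3 + 0.86×3.68) = 4.5848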